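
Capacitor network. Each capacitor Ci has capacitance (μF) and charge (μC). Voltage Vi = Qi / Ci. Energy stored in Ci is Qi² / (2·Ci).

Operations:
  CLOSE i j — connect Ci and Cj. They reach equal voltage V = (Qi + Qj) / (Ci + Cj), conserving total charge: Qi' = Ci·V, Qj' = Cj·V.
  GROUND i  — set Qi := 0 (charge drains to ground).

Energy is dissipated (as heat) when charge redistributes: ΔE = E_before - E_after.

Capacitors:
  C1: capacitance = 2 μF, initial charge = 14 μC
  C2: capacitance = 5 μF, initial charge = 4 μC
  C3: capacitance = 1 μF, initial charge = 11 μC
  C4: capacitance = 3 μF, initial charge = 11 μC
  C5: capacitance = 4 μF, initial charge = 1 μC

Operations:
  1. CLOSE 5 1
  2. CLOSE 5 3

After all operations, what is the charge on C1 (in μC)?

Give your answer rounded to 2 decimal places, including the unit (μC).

Answer: 5.00 μC

Derivation:
Initial: C1(2μF, Q=14μC, V=7.00V), C2(5μF, Q=4μC, V=0.80V), C3(1μF, Q=11μC, V=11.00V), C4(3μF, Q=11μC, V=3.67V), C5(4μF, Q=1μC, V=0.25V)
Op 1: CLOSE 5-1: Q_total=15.00, C_total=6.00, V=2.50; Q5=10.00, Q1=5.00; dissipated=30.375
Op 2: CLOSE 5-3: Q_total=21.00, C_total=5.00, V=4.20; Q5=16.80, Q3=4.20; dissipated=28.900
Final charges: Q1=5.00, Q2=4.00, Q3=4.20, Q4=11.00, Q5=16.80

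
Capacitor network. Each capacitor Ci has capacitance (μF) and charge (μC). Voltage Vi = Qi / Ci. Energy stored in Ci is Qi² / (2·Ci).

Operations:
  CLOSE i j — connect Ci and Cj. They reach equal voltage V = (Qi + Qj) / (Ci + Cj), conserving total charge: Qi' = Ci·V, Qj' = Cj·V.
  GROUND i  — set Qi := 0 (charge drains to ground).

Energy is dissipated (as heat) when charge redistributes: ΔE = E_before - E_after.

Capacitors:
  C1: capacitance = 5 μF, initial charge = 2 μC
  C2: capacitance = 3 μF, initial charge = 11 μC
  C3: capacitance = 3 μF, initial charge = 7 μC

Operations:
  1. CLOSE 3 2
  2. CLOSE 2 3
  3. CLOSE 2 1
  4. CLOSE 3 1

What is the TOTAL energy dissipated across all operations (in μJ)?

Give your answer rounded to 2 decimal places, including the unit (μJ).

Initial: C1(5μF, Q=2μC, V=0.40V), C2(3μF, Q=11μC, V=3.67V), C3(3μF, Q=7μC, V=2.33V)
Op 1: CLOSE 3-2: Q_total=18.00, C_total=6.00, V=3.00; Q3=9.00, Q2=9.00; dissipated=1.333
Op 2: CLOSE 2-3: Q_total=18.00, C_total=6.00, V=3.00; Q2=9.00, Q3=9.00; dissipated=0.000
Op 3: CLOSE 2-1: Q_total=11.00, C_total=8.00, V=1.38; Q2=4.12, Q1=6.88; dissipated=6.338
Op 4: CLOSE 3-1: Q_total=15.88, C_total=8.00, V=1.98; Q3=5.95, Q1=9.92; dissipated=2.476
Total dissipated: 10.146 μJ

Answer: 10.15 μJ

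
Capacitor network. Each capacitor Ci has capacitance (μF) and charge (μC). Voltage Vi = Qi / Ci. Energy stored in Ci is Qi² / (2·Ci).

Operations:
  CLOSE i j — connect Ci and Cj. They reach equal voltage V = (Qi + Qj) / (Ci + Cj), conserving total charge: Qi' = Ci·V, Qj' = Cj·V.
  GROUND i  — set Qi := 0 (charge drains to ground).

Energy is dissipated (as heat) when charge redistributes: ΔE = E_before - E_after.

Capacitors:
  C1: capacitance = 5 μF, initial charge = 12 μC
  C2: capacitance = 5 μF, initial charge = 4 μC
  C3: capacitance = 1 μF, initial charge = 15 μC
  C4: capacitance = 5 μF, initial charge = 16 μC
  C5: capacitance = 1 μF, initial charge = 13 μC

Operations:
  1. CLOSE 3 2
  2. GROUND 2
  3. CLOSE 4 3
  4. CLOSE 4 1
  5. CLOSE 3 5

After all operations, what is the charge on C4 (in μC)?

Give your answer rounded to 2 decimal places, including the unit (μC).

Answer: 13.99 μC

Derivation:
Initial: C1(5μF, Q=12μC, V=2.40V), C2(5μF, Q=4μC, V=0.80V), C3(1μF, Q=15μC, V=15.00V), C4(5μF, Q=16μC, V=3.20V), C5(1μF, Q=13μC, V=13.00V)
Op 1: CLOSE 3-2: Q_total=19.00, C_total=6.00, V=3.17; Q3=3.17, Q2=15.83; dissipated=84.017
Op 2: GROUND 2: Q2=0; energy lost=25.069
Op 3: CLOSE 4-3: Q_total=19.17, C_total=6.00, V=3.19; Q4=15.97, Q3=3.19; dissipated=0.000
Op 4: CLOSE 4-1: Q_total=27.97, C_total=10.00, V=2.80; Q4=13.99, Q1=13.99; dissipated=0.789
Op 5: CLOSE 3-5: Q_total=16.19, C_total=2.00, V=8.10; Q3=8.10, Q5=8.10; dissipated=24.037
Final charges: Q1=13.99, Q2=0.00, Q3=8.10, Q4=13.99, Q5=8.10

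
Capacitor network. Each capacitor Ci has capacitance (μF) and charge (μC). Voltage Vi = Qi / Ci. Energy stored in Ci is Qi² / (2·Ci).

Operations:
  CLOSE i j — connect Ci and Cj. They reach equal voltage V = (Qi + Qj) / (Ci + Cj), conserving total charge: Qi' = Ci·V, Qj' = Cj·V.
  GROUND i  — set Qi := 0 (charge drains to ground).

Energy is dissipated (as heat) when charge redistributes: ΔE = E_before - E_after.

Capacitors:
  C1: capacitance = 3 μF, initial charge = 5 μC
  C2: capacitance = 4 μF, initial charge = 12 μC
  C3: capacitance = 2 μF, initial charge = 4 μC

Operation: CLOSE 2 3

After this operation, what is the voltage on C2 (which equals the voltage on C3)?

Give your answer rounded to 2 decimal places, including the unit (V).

Initial: C1(3μF, Q=5μC, V=1.67V), C2(4μF, Q=12μC, V=3.00V), C3(2μF, Q=4μC, V=2.00V)
Op 1: CLOSE 2-3: Q_total=16.00, C_total=6.00, V=2.67; Q2=10.67, Q3=5.33; dissipated=0.667

Answer: 2.67 V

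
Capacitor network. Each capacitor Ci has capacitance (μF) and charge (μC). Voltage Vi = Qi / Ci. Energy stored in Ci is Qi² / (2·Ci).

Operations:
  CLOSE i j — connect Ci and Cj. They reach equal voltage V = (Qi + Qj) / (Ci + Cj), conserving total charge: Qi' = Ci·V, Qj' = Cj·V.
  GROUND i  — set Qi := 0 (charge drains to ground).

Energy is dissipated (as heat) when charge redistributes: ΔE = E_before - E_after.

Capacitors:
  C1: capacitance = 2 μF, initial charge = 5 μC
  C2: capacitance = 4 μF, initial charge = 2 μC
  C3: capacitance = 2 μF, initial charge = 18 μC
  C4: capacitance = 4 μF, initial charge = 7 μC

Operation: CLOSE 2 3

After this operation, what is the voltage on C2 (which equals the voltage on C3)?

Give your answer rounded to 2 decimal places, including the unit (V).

Answer: 3.33 V

Derivation:
Initial: C1(2μF, Q=5μC, V=2.50V), C2(4μF, Q=2μC, V=0.50V), C3(2μF, Q=18μC, V=9.00V), C4(4μF, Q=7μC, V=1.75V)
Op 1: CLOSE 2-3: Q_total=20.00, C_total=6.00, V=3.33; Q2=13.33, Q3=6.67; dissipated=48.167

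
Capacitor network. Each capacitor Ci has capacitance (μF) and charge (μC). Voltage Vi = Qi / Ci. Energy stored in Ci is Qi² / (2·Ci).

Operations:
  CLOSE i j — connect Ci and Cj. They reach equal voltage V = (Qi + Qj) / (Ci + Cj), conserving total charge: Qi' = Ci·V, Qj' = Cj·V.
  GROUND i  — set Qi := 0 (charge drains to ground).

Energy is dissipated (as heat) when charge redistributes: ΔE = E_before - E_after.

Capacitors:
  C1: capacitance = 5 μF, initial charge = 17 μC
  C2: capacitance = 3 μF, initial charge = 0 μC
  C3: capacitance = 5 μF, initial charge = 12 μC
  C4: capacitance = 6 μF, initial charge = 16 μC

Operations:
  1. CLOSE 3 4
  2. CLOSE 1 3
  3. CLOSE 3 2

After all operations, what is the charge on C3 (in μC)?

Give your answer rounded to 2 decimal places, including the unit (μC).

Initial: C1(5μF, Q=17μC, V=3.40V), C2(3μF, Q=0μC, V=0.00V), C3(5μF, Q=12μC, V=2.40V), C4(6μF, Q=16μC, V=2.67V)
Op 1: CLOSE 3-4: Q_total=28.00, C_total=11.00, V=2.55; Q3=12.73, Q4=15.27; dissipated=0.097
Op 2: CLOSE 1-3: Q_total=29.73, C_total=10.00, V=2.97; Q1=14.86, Q3=14.86; dissipated=0.913
Op 3: CLOSE 3-2: Q_total=14.86, C_total=8.00, V=1.86; Q3=9.29, Q2=5.57; dissipated=8.285
Final charges: Q1=14.86, Q2=5.57, Q3=9.29, Q4=15.27

Answer: 9.29 μC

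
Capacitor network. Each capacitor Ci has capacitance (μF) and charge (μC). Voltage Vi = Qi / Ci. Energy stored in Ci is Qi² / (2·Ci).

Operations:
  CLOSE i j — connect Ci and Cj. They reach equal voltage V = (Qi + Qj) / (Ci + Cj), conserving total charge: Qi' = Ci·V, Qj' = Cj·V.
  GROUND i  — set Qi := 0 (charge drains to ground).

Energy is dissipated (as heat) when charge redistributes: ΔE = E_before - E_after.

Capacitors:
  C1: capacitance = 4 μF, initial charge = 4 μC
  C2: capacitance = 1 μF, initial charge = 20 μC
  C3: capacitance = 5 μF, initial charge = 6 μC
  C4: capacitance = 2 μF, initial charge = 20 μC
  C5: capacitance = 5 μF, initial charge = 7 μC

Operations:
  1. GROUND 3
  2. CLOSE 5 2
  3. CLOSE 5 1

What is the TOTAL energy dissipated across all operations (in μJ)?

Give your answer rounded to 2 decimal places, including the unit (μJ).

Initial: C1(4μF, Q=4μC, V=1.00V), C2(1μF, Q=20μC, V=20.00V), C3(5μF, Q=6μC, V=1.20V), C4(2μF, Q=20μC, V=10.00V), C5(5μF, Q=7μC, V=1.40V)
Op 1: GROUND 3: Q3=0; energy lost=3.600
Op 2: CLOSE 5-2: Q_total=27.00, C_total=6.00, V=4.50; Q5=22.50, Q2=4.50; dissipated=144.150
Op 3: CLOSE 5-1: Q_total=26.50, C_total=9.00, V=2.94; Q5=14.72, Q1=11.78; dissipated=13.611
Total dissipated: 161.361 μJ

Answer: 161.36 μJ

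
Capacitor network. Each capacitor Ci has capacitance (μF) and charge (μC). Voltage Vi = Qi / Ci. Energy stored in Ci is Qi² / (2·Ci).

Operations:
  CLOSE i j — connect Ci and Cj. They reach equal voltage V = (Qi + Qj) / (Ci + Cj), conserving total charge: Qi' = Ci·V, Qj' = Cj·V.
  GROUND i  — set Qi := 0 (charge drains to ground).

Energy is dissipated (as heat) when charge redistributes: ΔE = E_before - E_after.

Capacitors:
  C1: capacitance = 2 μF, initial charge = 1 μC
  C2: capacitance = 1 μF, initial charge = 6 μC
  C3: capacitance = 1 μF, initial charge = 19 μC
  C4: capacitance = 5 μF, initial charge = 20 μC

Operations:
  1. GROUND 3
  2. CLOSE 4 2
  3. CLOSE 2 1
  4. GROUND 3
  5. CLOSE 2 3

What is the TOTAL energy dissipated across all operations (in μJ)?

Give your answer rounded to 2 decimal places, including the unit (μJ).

Initial: C1(2μF, Q=1μC, V=0.50V), C2(1μF, Q=6μC, V=6.00V), C3(1μF, Q=19μC, V=19.00V), C4(5μF, Q=20μC, V=4.00V)
Op 1: GROUND 3: Q3=0; energy lost=180.500
Op 2: CLOSE 4-2: Q_total=26.00, C_total=6.00, V=4.33; Q4=21.67, Q2=4.33; dissipated=1.667
Op 3: CLOSE 2-1: Q_total=5.33, C_total=3.00, V=1.78; Q2=1.78, Q1=3.56; dissipated=4.898
Op 4: GROUND 3: Q3=0; energy lost=0.000
Op 5: CLOSE 2-3: Q_total=1.78, C_total=2.00, V=0.89; Q2=0.89, Q3=0.89; dissipated=0.790
Total dissipated: 187.855 μJ

Answer: 187.85 μJ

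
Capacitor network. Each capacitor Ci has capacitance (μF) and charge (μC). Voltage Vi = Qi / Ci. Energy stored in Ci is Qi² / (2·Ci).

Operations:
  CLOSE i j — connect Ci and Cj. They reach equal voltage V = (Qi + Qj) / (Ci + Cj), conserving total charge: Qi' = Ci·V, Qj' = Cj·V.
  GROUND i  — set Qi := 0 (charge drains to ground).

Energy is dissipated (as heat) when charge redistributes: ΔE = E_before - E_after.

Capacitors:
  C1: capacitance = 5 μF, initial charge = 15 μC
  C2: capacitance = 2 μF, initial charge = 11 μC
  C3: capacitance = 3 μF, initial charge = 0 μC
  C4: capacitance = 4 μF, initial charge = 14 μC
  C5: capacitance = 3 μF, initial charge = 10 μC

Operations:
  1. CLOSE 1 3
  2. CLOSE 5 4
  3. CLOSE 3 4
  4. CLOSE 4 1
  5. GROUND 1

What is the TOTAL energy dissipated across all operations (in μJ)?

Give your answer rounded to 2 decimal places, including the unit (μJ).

Initial: C1(5μF, Q=15μC, V=3.00V), C2(2μF, Q=11μC, V=5.50V), C3(3μF, Q=0μC, V=0.00V), C4(4μF, Q=14μC, V=3.50V), C5(3μF, Q=10μC, V=3.33V)
Op 1: CLOSE 1-3: Q_total=15.00, C_total=8.00, V=1.88; Q1=9.38, Q3=5.62; dissipated=8.438
Op 2: CLOSE 5-4: Q_total=24.00, C_total=7.00, V=3.43; Q5=10.29, Q4=13.71; dissipated=0.024
Op 3: CLOSE 3-4: Q_total=19.34, C_total=7.00, V=2.76; Q3=8.29, Q4=11.05; dissipated=2.069
Op 4: CLOSE 4-1: Q_total=20.43, C_total=9.00, V=2.27; Q4=9.08, Q1=11.35; dissipated=0.876
Op 5: GROUND 1: Q1=0; energy lost=12.877
Total dissipated: 24.283 μJ

Answer: 24.28 μJ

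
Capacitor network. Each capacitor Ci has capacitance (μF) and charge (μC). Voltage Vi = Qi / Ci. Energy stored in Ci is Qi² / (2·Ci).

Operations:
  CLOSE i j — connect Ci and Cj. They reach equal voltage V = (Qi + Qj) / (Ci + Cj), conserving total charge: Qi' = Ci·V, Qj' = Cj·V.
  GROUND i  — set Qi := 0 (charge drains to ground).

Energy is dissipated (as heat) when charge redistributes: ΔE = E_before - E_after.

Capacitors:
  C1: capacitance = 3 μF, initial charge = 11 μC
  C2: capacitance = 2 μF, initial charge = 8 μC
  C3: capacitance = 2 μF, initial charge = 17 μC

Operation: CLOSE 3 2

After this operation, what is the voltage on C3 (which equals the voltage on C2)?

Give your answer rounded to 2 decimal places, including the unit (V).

Answer: 6.25 V

Derivation:
Initial: C1(3μF, Q=11μC, V=3.67V), C2(2μF, Q=8μC, V=4.00V), C3(2μF, Q=17μC, V=8.50V)
Op 1: CLOSE 3-2: Q_total=25.00, C_total=4.00, V=6.25; Q3=12.50, Q2=12.50; dissipated=10.125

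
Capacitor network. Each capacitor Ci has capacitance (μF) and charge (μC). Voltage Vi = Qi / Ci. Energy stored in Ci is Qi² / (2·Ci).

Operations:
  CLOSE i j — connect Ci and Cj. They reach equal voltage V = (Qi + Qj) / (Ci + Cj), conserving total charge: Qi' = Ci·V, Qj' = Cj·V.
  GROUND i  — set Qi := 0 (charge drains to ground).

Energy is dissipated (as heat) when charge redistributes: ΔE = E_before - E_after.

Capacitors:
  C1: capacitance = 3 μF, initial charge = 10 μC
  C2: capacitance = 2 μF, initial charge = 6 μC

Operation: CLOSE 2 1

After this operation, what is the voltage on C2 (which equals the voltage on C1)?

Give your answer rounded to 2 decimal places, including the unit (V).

Initial: C1(3μF, Q=10μC, V=3.33V), C2(2μF, Q=6μC, V=3.00V)
Op 1: CLOSE 2-1: Q_total=16.00, C_total=5.00, V=3.20; Q2=6.40, Q1=9.60; dissipated=0.067

Answer: 3.20 V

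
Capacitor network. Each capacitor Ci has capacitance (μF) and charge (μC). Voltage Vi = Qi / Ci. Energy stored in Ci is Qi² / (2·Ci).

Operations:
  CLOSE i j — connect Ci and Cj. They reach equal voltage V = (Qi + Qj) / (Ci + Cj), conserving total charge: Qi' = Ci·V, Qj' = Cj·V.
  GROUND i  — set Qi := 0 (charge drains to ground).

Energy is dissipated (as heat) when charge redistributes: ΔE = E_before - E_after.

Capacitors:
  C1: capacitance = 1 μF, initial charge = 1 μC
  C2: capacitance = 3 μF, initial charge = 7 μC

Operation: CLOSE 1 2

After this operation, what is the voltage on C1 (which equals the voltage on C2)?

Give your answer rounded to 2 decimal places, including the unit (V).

Initial: C1(1μF, Q=1μC, V=1.00V), C2(3μF, Q=7μC, V=2.33V)
Op 1: CLOSE 1-2: Q_total=8.00, C_total=4.00, V=2.00; Q1=2.00, Q2=6.00; dissipated=0.667

Answer: 2.00 V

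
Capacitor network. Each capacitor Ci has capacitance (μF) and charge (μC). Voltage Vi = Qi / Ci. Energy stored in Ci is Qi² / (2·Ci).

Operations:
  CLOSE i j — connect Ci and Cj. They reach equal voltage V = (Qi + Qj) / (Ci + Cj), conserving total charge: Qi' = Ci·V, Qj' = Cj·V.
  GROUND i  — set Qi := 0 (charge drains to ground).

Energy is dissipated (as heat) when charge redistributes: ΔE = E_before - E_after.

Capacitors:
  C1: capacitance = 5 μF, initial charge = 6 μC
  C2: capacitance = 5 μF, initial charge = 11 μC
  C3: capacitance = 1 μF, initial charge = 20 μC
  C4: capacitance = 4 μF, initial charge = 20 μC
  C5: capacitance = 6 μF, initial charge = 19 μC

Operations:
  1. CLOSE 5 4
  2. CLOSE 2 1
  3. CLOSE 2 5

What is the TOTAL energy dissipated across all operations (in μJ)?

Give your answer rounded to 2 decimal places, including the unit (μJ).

Answer: 11.88 μJ

Derivation:
Initial: C1(5μF, Q=6μC, V=1.20V), C2(5μF, Q=11μC, V=2.20V), C3(1μF, Q=20μC, V=20.00V), C4(4μF, Q=20μC, V=5.00V), C5(6μF, Q=19μC, V=3.17V)
Op 1: CLOSE 5-4: Q_total=39.00, C_total=10.00, V=3.90; Q5=23.40, Q4=15.60; dissipated=4.033
Op 2: CLOSE 2-1: Q_total=17.00, C_total=10.00, V=1.70; Q2=8.50, Q1=8.50; dissipated=1.250
Op 3: CLOSE 2-5: Q_total=31.90, C_total=11.00, V=2.90; Q2=14.50, Q5=17.40; dissipated=6.600
Total dissipated: 11.883 μJ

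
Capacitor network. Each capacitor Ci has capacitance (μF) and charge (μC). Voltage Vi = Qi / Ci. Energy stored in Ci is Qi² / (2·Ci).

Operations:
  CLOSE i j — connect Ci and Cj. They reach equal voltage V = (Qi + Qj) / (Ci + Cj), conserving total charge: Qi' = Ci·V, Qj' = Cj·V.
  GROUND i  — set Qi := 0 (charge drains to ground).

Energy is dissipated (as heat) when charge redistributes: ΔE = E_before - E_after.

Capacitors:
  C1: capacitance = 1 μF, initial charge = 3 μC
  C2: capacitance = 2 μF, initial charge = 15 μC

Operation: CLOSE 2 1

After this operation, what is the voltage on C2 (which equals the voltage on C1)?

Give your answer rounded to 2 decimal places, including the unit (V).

Answer: 6.00 V

Derivation:
Initial: C1(1μF, Q=3μC, V=3.00V), C2(2μF, Q=15μC, V=7.50V)
Op 1: CLOSE 2-1: Q_total=18.00, C_total=3.00, V=6.00; Q2=12.00, Q1=6.00; dissipated=6.750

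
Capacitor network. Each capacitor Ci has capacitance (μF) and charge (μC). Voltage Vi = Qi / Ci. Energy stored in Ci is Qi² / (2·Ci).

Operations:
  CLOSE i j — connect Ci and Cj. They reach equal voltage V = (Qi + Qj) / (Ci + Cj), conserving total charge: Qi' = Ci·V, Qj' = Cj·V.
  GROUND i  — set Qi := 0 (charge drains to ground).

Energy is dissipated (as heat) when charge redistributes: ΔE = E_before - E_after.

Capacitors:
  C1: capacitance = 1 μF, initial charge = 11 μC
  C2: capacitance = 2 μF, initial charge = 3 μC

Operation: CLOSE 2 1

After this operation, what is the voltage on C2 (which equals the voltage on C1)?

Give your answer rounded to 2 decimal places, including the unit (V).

Initial: C1(1μF, Q=11μC, V=11.00V), C2(2μF, Q=3μC, V=1.50V)
Op 1: CLOSE 2-1: Q_total=14.00, C_total=3.00, V=4.67; Q2=9.33, Q1=4.67; dissipated=30.083

Answer: 4.67 V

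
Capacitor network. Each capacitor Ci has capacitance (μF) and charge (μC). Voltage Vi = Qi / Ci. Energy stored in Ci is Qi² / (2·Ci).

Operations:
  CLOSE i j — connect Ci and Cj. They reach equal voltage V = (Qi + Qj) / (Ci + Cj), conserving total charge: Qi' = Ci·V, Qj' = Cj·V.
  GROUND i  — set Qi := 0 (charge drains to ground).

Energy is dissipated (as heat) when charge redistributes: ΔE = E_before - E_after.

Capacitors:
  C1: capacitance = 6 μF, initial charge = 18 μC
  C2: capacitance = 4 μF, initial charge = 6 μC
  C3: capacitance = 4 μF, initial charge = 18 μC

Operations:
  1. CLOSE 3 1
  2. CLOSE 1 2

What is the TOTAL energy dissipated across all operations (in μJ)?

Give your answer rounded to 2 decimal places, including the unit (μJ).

Initial: C1(6μF, Q=18μC, V=3.00V), C2(4μF, Q=6μC, V=1.50V), C3(4μF, Q=18μC, V=4.50V)
Op 1: CLOSE 3-1: Q_total=36.00, C_total=10.00, V=3.60; Q3=14.40, Q1=21.60; dissipated=2.700
Op 2: CLOSE 1-2: Q_total=27.60, C_total=10.00, V=2.76; Q1=16.56, Q2=11.04; dissipated=5.292
Total dissipated: 7.992 μJ

Answer: 7.99 μJ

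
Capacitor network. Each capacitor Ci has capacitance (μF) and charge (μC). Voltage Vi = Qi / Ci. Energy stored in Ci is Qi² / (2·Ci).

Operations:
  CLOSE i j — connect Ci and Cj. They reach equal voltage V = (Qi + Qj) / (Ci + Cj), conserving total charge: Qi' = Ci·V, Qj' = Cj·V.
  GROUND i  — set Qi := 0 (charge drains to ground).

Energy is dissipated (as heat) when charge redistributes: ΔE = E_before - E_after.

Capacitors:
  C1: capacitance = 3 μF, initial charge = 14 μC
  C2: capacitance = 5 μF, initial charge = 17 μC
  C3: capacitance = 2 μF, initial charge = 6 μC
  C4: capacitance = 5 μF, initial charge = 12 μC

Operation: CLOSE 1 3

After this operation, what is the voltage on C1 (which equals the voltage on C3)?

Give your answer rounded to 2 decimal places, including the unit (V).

Answer: 4.00 V

Derivation:
Initial: C1(3μF, Q=14μC, V=4.67V), C2(5μF, Q=17μC, V=3.40V), C3(2μF, Q=6μC, V=3.00V), C4(5μF, Q=12μC, V=2.40V)
Op 1: CLOSE 1-3: Q_total=20.00, C_total=5.00, V=4.00; Q1=12.00, Q3=8.00; dissipated=1.667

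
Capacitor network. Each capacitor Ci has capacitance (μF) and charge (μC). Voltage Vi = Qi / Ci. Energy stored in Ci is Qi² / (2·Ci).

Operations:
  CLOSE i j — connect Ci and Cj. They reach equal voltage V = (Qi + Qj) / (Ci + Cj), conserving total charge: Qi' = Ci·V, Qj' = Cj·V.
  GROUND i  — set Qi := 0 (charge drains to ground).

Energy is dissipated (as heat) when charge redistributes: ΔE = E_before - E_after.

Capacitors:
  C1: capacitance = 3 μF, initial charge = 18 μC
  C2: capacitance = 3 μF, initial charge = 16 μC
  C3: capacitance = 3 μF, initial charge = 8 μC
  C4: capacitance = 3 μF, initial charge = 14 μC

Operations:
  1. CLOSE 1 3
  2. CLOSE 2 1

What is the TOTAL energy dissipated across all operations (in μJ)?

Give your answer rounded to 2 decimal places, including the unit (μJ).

Initial: C1(3μF, Q=18μC, V=6.00V), C2(3μF, Q=16μC, V=5.33V), C3(3μF, Q=8μC, V=2.67V), C4(3μF, Q=14μC, V=4.67V)
Op 1: CLOSE 1-3: Q_total=26.00, C_total=6.00, V=4.33; Q1=13.00, Q3=13.00; dissipated=8.333
Op 2: CLOSE 2-1: Q_total=29.00, C_total=6.00, V=4.83; Q2=14.50, Q1=14.50; dissipated=0.750
Total dissipated: 9.083 μJ

Answer: 9.08 μJ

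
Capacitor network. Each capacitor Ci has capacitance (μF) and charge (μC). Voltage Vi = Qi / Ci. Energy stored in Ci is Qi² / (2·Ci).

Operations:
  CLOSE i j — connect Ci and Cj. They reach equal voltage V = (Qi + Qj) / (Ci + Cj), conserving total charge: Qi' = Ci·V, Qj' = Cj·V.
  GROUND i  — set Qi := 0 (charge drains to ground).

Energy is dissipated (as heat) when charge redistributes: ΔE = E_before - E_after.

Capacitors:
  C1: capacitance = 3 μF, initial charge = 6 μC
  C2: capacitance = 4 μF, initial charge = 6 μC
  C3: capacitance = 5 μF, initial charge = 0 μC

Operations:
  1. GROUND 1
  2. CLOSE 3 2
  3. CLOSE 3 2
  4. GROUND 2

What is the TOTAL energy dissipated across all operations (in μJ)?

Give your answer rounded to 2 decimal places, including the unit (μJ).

Initial: C1(3μF, Q=6μC, V=2.00V), C2(4μF, Q=6μC, V=1.50V), C3(5μF, Q=0μC, V=0.00V)
Op 1: GROUND 1: Q1=0; energy lost=6.000
Op 2: CLOSE 3-2: Q_total=6.00, C_total=9.00, V=0.67; Q3=3.33, Q2=2.67; dissipated=2.500
Op 3: CLOSE 3-2: Q_total=6.00, C_total=9.00, V=0.67; Q3=3.33, Q2=2.67; dissipated=0.000
Op 4: GROUND 2: Q2=0; energy lost=0.889
Total dissipated: 9.389 μJ

Answer: 9.39 μJ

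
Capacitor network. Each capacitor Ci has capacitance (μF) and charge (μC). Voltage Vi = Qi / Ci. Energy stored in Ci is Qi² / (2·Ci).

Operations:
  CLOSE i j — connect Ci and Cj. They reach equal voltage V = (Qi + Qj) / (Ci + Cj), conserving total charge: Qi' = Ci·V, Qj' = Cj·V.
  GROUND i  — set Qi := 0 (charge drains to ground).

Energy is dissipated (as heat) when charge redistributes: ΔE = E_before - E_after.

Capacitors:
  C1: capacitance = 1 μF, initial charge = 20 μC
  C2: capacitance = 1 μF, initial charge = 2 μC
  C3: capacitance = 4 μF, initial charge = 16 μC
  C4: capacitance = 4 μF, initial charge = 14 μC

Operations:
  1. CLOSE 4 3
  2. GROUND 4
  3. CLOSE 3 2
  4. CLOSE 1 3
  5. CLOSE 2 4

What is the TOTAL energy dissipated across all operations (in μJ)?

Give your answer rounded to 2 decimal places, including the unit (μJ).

Initial: C1(1μF, Q=20μC, V=20.00V), C2(1μF, Q=2μC, V=2.00V), C3(4μF, Q=16μC, V=4.00V), C4(4μF, Q=14μC, V=3.50V)
Op 1: CLOSE 4-3: Q_total=30.00, C_total=8.00, V=3.75; Q4=15.00, Q3=15.00; dissipated=0.250
Op 2: GROUND 4: Q4=0; energy lost=28.125
Op 3: CLOSE 3-2: Q_total=17.00, C_total=5.00, V=3.40; Q3=13.60, Q2=3.40; dissipated=1.225
Op 4: CLOSE 1-3: Q_total=33.60, C_total=5.00, V=6.72; Q1=6.72, Q3=26.88; dissipated=110.224
Op 5: CLOSE 2-4: Q_total=3.40, C_total=5.00, V=0.68; Q2=0.68, Q4=2.72; dissipated=4.624
Total dissipated: 144.448 μJ

Answer: 144.45 μJ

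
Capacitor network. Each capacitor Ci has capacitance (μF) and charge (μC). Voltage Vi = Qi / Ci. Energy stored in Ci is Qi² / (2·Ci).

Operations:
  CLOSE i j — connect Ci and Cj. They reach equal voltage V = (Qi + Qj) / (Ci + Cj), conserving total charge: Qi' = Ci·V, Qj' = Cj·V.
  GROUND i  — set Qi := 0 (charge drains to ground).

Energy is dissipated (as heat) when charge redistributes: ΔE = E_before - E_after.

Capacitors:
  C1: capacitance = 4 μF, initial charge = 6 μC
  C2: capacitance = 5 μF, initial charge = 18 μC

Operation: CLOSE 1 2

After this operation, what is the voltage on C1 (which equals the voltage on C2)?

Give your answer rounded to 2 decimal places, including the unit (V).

Initial: C1(4μF, Q=6μC, V=1.50V), C2(5μF, Q=18μC, V=3.60V)
Op 1: CLOSE 1-2: Q_total=24.00, C_total=9.00, V=2.67; Q1=10.67, Q2=13.33; dissipated=4.900

Answer: 2.67 V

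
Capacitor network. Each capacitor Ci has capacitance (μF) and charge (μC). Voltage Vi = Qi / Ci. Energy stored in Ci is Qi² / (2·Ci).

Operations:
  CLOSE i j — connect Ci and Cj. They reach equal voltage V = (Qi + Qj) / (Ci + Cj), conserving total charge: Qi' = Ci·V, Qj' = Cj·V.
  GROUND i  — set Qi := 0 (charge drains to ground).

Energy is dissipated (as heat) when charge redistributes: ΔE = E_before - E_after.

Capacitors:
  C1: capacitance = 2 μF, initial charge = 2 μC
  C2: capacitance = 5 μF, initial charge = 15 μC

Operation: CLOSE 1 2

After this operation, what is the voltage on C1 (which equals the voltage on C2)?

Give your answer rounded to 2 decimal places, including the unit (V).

Initial: C1(2μF, Q=2μC, V=1.00V), C2(5μF, Q=15μC, V=3.00V)
Op 1: CLOSE 1-2: Q_total=17.00, C_total=7.00, V=2.43; Q1=4.86, Q2=12.14; dissipated=2.857

Answer: 2.43 V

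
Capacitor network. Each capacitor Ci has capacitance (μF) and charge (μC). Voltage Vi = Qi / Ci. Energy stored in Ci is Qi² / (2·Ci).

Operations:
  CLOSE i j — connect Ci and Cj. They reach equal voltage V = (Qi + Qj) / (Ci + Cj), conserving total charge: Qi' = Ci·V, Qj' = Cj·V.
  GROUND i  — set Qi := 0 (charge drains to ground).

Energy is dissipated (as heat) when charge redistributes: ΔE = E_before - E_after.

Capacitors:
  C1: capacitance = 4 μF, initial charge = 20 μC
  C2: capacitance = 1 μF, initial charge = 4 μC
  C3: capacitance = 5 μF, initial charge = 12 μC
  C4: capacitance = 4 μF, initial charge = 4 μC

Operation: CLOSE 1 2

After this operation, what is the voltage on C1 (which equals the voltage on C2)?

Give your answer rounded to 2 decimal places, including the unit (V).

Answer: 4.80 V

Derivation:
Initial: C1(4μF, Q=20μC, V=5.00V), C2(1μF, Q=4μC, V=4.00V), C3(5μF, Q=12μC, V=2.40V), C4(4μF, Q=4μC, V=1.00V)
Op 1: CLOSE 1-2: Q_total=24.00, C_total=5.00, V=4.80; Q1=19.20, Q2=4.80; dissipated=0.400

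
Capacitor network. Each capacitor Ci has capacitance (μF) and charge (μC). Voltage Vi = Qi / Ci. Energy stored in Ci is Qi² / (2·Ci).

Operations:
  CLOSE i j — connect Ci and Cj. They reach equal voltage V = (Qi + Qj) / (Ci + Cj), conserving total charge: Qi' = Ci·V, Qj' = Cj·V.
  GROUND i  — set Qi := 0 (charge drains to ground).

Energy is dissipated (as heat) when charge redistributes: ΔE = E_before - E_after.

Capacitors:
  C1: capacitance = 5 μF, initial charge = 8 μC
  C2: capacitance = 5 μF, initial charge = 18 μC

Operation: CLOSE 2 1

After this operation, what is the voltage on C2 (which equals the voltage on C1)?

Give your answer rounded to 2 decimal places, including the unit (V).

Answer: 2.60 V

Derivation:
Initial: C1(5μF, Q=8μC, V=1.60V), C2(5μF, Q=18μC, V=3.60V)
Op 1: CLOSE 2-1: Q_total=26.00, C_total=10.00, V=2.60; Q2=13.00, Q1=13.00; dissipated=5.000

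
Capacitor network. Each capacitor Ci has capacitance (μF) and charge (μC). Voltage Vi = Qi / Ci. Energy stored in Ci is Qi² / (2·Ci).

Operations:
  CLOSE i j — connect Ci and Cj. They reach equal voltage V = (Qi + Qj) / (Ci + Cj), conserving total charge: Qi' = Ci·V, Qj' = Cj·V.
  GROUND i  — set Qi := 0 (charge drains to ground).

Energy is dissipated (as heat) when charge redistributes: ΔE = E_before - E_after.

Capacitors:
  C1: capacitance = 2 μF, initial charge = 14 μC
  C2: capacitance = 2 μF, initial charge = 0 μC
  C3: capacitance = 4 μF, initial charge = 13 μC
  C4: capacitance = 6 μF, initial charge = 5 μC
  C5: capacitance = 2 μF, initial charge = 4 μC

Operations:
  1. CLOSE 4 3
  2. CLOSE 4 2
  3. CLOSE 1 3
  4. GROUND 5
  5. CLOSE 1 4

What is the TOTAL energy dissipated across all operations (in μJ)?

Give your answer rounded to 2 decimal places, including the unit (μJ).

Initial: C1(2μF, Q=14μC, V=7.00V), C2(2μF, Q=0μC, V=0.00V), C3(4μF, Q=13μC, V=3.25V), C4(6μF, Q=5μC, V=0.83V), C5(2μF, Q=4μC, V=2.00V)
Op 1: CLOSE 4-3: Q_total=18.00, C_total=10.00, V=1.80; Q4=10.80, Q3=7.20; dissipated=7.008
Op 2: CLOSE 4-2: Q_total=10.80, C_total=8.00, V=1.35; Q4=8.10, Q2=2.70; dissipated=2.430
Op 3: CLOSE 1-3: Q_total=21.20, C_total=6.00, V=3.53; Q1=7.07, Q3=14.13; dissipated=18.027
Op 4: GROUND 5: Q5=0; energy lost=4.000
Op 5: CLOSE 1-4: Q_total=15.17, C_total=8.00, V=1.90; Q1=3.79, Q4=11.38; dissipated=3.575
Total dissipated: 35.040 μJ

Answer: 35.04 μJ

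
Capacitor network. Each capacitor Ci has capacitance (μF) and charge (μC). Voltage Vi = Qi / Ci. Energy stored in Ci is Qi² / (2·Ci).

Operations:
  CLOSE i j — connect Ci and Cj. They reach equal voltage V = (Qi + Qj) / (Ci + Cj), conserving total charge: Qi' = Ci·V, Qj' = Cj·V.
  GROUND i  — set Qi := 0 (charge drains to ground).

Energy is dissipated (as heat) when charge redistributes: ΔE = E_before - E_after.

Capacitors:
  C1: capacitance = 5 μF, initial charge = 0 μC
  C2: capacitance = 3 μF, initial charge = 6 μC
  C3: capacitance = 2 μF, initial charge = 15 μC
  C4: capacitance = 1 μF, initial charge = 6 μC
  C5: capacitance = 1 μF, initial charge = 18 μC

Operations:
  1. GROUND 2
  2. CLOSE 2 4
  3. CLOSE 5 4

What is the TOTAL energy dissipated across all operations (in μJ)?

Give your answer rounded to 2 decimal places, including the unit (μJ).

Answer: 87.56 μJ

Derivation:
Initial: C1(5μF, Q=0μC, V=0.00V), C2(3μF, Q=6μC, V=2.00V), C3(2μF, Q=15μC, V=7.50V), C4(1μF, Q=6μC, V=6.00V), C5(1μF, Q=18μC, V=18.00V)
Op 1: GROUND 2: Q2=0; energy lost=6.000
Op 2: CLOSE 2-4: Q_total=6.00, C_total=4.00, V=1.50; Q2=4.50, Q4=1.50; dissipated=13.500
Op 3: CLOSE 5-4: Q_total=19.50, C_total=2.00, V=9.75; Q5=9.75, Q4=9.75; dissipated=68.062
Total dissipated: 87.562 μJ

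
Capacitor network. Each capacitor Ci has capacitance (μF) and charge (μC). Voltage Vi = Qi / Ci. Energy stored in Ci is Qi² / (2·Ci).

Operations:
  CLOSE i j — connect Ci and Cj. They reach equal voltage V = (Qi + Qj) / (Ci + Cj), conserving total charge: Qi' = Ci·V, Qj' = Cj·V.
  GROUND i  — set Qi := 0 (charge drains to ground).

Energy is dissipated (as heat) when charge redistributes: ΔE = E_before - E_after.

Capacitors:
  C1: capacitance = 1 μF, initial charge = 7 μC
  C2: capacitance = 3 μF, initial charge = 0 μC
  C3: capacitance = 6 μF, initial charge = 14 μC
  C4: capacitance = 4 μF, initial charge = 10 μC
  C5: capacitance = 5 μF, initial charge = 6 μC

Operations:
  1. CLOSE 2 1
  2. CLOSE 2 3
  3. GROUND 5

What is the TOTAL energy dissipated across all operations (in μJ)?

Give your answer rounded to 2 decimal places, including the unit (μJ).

Answer: 22.32 μJ

Derivation:
Initial: C1(1μF, Q=7μC, V=7.00V), C2(3μF, Q=0μC, V=0.00V), C3(6μF, Q=14μC, V=2.33V), C4(4μF, Q=10μC, V=2.50V), C5(5μF, Q=6μC, V=1.20V)
Op 1: CLOSE 2-1: Q_total=7.00, C_total=4.00, V=1.75; Q2=5.25, Q1=1.75; dissipated=18.375
Op 2: CLOSE 2-3: Q_total=19.25, C_total=9.00, V=2.14; Q2=6.42, Q3=12.83; dissipated=0.340
Op 3: GROUND 5: Q5=0; energy lost=3.600
Total dissipated: 22.315 μJ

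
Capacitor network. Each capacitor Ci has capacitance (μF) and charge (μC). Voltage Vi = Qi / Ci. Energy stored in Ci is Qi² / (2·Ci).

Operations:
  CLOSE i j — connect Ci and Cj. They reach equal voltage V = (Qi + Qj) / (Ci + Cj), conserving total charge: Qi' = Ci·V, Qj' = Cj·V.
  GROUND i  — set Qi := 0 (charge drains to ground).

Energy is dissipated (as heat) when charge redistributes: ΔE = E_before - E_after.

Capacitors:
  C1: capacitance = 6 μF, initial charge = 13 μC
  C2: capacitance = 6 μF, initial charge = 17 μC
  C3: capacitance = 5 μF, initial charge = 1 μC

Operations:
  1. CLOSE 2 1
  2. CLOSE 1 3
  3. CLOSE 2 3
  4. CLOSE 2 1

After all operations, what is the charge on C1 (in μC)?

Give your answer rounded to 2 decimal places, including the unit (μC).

Initial: C1(6μF, Q=13μC, V=2.17V), C2(6μF, Q=17μC, V=2.83V), C3(5μF, Q=1μC, V=0.20V)
Op 1: CLOSE 2-1: Q_total=30.00, C_total=12.00, V=2.50; Q2=15.00, Q1=15.00; dissipated=0.667
Op 2: CLOSE 1-3: Q_total=16.00, C_total=11.00, V=1.45; Q1=8.73, Q3=7.27; dissipated=7.214
Op 3: CLOSE 2-3: Q_total=22.27, C_total=11.00, V=2.02; Q2=12.15, Q3=10.12; dissipated=1.490
Op 4: CLOSE 2-1: Q_total=20.88, C_total=12.00, V=1.74; Q2=10.44, Q1=10.44; dissipated=0.488
Final charges: Q1=10.44, Q2=10.44, Q3=10.12

Answer: 10.44 μC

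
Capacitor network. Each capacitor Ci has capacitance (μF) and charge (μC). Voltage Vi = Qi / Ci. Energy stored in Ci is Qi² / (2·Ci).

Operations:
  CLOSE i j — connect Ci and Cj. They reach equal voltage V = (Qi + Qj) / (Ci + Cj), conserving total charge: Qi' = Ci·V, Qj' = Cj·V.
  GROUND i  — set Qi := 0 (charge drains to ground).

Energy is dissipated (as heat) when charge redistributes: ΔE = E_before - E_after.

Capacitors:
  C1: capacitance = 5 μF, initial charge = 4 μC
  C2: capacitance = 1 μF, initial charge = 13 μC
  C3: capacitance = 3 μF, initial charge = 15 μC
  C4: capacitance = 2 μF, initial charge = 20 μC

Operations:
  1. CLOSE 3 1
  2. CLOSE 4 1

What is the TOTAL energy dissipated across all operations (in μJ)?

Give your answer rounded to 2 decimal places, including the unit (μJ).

Initial: C1(5μF, Q=4μC, V=0.80V), C2(1μF, Q=13μC, V=13.00V), C3(3μF, Q=15μC, V=5.00V), C4(2μF, Q=20μC, V=10.00V)
Op 1: CLOSE 3-1: Q_total=19.00, C_total=8.00, V=2.38; Q3=7.12, Q1=11.88; dissipated=16.538
Op 2: CLOSE 4-1: Q_total=31.88, C_total=7.00, V=4.55; Q4=9.11, Q1=22.77; dissipated=41.529
Total dissipated: 58.067 μJ

Answer: 58.07 μJ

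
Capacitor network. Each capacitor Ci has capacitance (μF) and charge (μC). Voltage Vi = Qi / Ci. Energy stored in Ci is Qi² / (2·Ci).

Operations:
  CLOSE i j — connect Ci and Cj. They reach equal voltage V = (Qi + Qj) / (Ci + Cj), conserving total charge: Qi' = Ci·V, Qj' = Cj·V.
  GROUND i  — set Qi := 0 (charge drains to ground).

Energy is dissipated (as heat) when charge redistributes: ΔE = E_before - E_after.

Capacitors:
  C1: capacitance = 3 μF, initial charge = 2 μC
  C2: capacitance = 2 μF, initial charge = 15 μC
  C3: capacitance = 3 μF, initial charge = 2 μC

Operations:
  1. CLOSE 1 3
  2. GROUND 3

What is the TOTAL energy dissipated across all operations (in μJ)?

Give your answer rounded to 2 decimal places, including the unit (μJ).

Initial: C1(3μF, Q=2μC, V=0.67V), C2(2μF, Q=15μC, V=7.50V), C3(3μF, Q=2μC, V=0.67V)
Op 1: CLOSE 1-3: Q_total=4.00, C_total=6.00, V=0.67; Q1=2.00, Q3=2.00; dissipated=0.000
Op 2: GROUND 3: Q3=0; energy lost=0.667
Total dissipated: 0.667 μJ

Answer: 0.67 μJ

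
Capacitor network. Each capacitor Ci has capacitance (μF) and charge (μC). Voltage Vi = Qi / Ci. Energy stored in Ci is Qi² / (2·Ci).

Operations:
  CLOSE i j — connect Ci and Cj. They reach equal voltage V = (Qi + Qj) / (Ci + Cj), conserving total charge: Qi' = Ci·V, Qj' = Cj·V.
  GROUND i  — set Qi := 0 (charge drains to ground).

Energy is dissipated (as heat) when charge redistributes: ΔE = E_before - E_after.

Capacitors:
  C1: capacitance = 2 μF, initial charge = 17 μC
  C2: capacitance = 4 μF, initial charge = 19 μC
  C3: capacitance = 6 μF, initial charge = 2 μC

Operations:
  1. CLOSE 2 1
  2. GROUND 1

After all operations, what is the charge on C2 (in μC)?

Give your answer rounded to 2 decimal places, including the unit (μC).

Initial: C1(2μF, Q=17μC, V=8.50V), C2(4μF, Q=19μC, V=4.75V), C3(6μF, Q=2μC, V=0.33V)
Op 1: CLOSE 2-1: Q_total=36.00, C_total=6.00, V=6.00; Q2=24.00, Q1=12.00; dissipated=9.375
Op 2: GROUND 1: Q1=0; energy lost=36.000
Final charges: Q1=0.00, Q2=24.00, Q3=2.00

Answer: 24.00 μC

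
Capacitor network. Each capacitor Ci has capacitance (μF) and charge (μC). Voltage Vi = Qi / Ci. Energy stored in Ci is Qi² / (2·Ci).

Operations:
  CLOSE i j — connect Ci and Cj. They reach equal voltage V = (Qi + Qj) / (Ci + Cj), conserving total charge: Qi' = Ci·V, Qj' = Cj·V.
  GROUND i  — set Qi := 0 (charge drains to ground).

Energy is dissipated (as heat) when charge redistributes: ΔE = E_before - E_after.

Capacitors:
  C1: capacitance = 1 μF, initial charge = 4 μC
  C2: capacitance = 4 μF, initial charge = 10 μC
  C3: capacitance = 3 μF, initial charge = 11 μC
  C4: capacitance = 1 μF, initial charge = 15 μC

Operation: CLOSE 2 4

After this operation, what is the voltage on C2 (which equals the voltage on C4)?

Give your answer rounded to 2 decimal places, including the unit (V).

Answer: 5.00 V

Derivation:
Initial: C1(1μF, Q=4μC, V=4.00V), C2(4μF, Q=10μC, V=2.50V), C3(3μF, Q=11μC, V=3.67V), C4(1μF, Q=15μC, V=15.00V)
Op 1: CLOSE 2-4: Q_total=25.00, C_total=5.00, V=5.00; Q2=20.00, Q4=5.00; dissipated=62.500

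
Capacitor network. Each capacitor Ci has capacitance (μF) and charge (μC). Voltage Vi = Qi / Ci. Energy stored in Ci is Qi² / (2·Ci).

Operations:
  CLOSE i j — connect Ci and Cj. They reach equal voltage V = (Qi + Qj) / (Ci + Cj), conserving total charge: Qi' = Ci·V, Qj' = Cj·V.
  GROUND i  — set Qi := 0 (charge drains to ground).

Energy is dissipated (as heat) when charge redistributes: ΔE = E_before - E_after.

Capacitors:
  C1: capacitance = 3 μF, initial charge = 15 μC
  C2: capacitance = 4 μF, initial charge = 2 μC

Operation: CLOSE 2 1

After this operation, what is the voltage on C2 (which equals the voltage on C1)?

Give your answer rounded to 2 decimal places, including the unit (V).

Answer: 2.43 V

Derivation:
Initial: C1(3μF, Q=15μC, V=5.00V), C2(4μF, Q=2μC, V=0.50V)
Op 1: CLOSE 2-1: Q_total=17.00, C_total=7.00, V=2.43; Q2=9.71, Q1=7.29; dissipated=17.357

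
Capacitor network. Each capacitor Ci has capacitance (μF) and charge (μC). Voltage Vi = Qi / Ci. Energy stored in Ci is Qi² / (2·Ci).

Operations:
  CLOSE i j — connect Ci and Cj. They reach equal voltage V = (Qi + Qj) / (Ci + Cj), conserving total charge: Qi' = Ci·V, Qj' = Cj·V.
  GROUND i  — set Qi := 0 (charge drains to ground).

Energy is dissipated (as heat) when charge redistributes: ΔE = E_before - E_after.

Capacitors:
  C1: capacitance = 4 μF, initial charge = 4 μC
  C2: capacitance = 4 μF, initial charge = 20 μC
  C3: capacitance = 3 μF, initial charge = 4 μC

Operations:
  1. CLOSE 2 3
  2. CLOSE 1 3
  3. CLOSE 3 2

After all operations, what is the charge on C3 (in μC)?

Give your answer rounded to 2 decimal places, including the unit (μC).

Answer: 8.50 μC

Derivation:
Initial: C1(4μF, Q=4μC, V=1.00V), C2(4μF, Q=20μC, V=5.00V), C3(3μF, Q=4μC, V=1.33V)
Op 1: CLOSE 2-3: Q_total=24.00, C_total=7.00, V=3.43; Q2=13.71, Q3=10.29; dissipated=11.524
Op 2: CLOSE 1-3: Q_total=14.29, C_total=7.00, V=2.04; Q1=8.16, Q3=6.12; dissipated=5.055
Op 3: CLOSE 3-2: Q_total=19.84, C_total=7.00, V=2.83; Q3=8.50, Q2=11.34; dissipated=1.651
Final charges: Q1=8.16, Q2=11.34, Q3=8.50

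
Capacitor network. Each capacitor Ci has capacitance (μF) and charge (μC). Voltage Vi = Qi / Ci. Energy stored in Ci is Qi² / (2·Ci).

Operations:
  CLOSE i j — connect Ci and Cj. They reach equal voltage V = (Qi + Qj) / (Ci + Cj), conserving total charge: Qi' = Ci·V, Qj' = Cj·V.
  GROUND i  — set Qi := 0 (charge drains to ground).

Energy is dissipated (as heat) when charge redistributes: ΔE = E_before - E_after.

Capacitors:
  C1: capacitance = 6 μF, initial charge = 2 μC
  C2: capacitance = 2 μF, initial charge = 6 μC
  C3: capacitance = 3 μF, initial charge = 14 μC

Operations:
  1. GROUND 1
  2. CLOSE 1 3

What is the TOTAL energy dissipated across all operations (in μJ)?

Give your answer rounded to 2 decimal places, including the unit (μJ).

Answer: 22.11 μJ

Derivation:
Initial: C1(6μF, Q=2μC, V=0.33V), C2(2μF, Q=6μC, V=3.00V), C3(3μF, Q=14μC, V=4.67V)
Op 1: GROUND 1: Q1=0; energy lost=0.333
Op 2: CLOSE 1-3: Q_total=14.00, C_total=9.00, V=1.56; Q1=9.33, Q3=4.67; dissipated=21.778
Total dissipated: 22.111 μJ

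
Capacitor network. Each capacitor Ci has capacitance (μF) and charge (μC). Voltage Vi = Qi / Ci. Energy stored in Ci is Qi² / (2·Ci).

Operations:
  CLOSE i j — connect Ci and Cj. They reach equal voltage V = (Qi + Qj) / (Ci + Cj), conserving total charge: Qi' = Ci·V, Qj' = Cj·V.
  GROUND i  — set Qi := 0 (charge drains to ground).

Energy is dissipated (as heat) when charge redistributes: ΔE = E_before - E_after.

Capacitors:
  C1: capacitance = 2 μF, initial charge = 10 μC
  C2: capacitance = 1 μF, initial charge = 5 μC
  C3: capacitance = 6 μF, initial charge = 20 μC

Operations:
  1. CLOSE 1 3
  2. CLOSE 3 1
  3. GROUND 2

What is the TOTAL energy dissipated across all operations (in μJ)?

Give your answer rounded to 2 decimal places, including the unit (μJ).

Answer: 14.58 μJ

Derivation:
Initial: C1(2μF, Q=10μC, V=5.00V), C2(1μF, Q=5μC, V=5.00V), C3(6μF, Q=20μC, V=3.33V)
Op 1: CLOSE 1-3: Q_total=30.00, C_total=8.00, V=3.75; Q1=7.50, Q3=22.50; dissipated=2.083
Op 2: CLOSE 3-1: Q_total=30.00, C_total=8.00, V=3.75; Q3=22.50, Q1=7.50; dissipated=0.000
Op 3: GROUND 2: Q2=0; energy lost=12.500
Total dissipated: 14.583 μJ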